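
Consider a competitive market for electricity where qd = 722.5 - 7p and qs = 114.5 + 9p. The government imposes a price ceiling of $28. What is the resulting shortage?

Shortage = 160

Equilibrium price would be p* = 38, so the ceiling at 28 binds.
At p = 28: qd = 722.5 − 7(28) = 526.5, qs = 114.5 + 9(28) = 366.5.
Shortage = 526.5 − 366.5 = 160.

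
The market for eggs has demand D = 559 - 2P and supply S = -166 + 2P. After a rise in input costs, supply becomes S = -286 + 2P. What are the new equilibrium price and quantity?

P' = 211.25, Q' = 136.5

Original equilibrium: P* = 181.25, Q* = 196.5.
New equilibrium: 559 - 2P = -286 + 2P, so 845 = 4P and P' = 211.25; Q' = 559 − 2(211.25) = 136.5.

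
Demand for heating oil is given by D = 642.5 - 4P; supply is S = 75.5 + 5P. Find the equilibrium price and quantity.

Set D = S: 642.5 - 4P = 75.5 + 5P.
567 = 9P, so P* = 63.
Q* = 642.5 − 4(63) = 390.5.

P* = 63, Q* = 390.5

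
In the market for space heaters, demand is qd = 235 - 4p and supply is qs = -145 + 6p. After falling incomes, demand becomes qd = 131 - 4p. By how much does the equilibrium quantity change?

Original equilibrium: p* = 38, q* = 83.
New equilibrium: 131 - 4p = -145 + 6p, so 276 = 10p and p' = 27.6; q' = 131 − 4(27.6) = 20.6.
Change in quantity: 20.6 − 83 = -62.4.

Δq = -62.4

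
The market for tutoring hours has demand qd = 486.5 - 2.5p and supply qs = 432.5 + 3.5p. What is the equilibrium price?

p* = 9

Set qd = qs: 486.5 - 2.5p = 432.5 + 3.5p.
54 = 6p, so p* = 9.
q* = 486.5 − 2.5(9) = 464.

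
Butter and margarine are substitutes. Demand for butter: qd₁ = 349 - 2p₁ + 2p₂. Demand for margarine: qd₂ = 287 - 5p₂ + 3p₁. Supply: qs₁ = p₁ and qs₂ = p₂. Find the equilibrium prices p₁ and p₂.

Market 1: 349 - 2p₁ + 2p₂ = p₁ → 3p₁ - 2p₂ = 349.
Market 2: 6p₂ - 3p₁ = 287.
Eliminating p₂: 6×(1) + 2×(2) gives 12p₁ = 2668, so p₁ = 667/3.
Back-substitute into (2): p₂ = (287 + 3×667/3) / 6 = 159.

p₁ = 667/3, p₂ = 159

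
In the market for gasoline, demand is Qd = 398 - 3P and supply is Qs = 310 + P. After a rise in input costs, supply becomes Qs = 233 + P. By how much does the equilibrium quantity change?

ΔQ = -57.75

Original equilibrium: P* = 22, Q* = 332.
New equilibrium: 398 - 3P = 233 + P, so 165 = 4P and P' = 41.25; Q' = 398 − 3(41.25) = 274.25.
Change in quantity: 274.25 − 332 = -57.75.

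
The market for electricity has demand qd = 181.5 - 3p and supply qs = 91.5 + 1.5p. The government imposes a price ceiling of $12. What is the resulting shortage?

Shortage = 36

Equilibrium price would be p* = 20, so the ceiling at 12 binds.
At p = 12: qd = 181.5 − 3(12) = 145.5, qs = 91.5 + 1.5(12) = 109.5.
Shortage = 145.5 − 109.5 = 36.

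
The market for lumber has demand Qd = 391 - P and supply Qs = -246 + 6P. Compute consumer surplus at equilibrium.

Consumer surplus = 45000

Equilibrium: 391 - P = -246 + 6P gives P* = 91, Q* = 300.
Demand choke price (Qd = 0): P = 391.
CS = ½(391 − 91)(300) = 45000.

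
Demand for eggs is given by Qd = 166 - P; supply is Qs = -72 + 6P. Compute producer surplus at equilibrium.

Equilibrium: 166 - P = -72 + 6P gives P* = 34, Q* = 132.
Supply starts at P = 12 (where Qs = 0).
PS = ½(34 − 12)(132) = 1452.

Producer surplus = 1452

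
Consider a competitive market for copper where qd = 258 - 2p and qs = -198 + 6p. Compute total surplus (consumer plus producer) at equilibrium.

Total surplus = 6912

Equilibrium: 258 - 2p = -198 + 6p gives p* = 57, q* = 144.
Demand choke price: p = 129; supply starts at p = 33.
CS = ½(129 − 57)(144) = 5184; PS = ½(57 − 33)(144) = 1728.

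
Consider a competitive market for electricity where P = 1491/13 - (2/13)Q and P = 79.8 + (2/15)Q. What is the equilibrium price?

P* = 96

Set the two price expressions equal: 1491/13 - (2/13)Q = 79.8 + (2/15)Q.
2268/65 = (56/195)Q, so Q* = 121.5.
P* = 1491/13 − (2/13)(121.5) = 96.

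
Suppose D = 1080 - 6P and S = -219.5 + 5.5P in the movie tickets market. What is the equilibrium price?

P* = 113

Set D = S: 1080 - 6P = -219.5 + 5.5P.
1299.5 = 11.5P, so P* = 113.
Q* = 1080 − 6(113) = 402.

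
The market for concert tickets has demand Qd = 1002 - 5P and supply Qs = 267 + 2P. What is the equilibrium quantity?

Set Qd = Qs: 1002 - 5P = 267 + 2P.
735 = 7P, so P* = 105.
Q* = 1002 − 5(105) = 477.

Q* = 477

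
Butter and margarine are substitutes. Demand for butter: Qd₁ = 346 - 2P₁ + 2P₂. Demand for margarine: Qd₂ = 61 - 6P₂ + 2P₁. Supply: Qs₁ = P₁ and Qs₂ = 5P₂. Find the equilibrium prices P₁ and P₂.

Market 1: 346 - 2P₁ + 2P₂ = P₁ → 3P₁ - 2P₂ = 346.
Market 2: 11P₂ - 2P₁ = 61.
Eliminating P₂: 11×(1) + 2×(2) gives 29P₁ = 3928, so P₁ = 3928/29.
Back-substitute into (2): P₂ = (61 + 2×3928/29) / 11 = 875/29.

P₁ = 3928/29, P₂ = 875/29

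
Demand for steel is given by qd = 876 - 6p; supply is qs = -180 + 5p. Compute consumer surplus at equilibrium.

Equilibrium: 876 - 6p = -180 + 5p gives p* = 96, q* = 300.
Demand choke price (qd = 0): p = 146.
CS = ½(146 − 96)(300) = 7500.

Consumer surplus = 7500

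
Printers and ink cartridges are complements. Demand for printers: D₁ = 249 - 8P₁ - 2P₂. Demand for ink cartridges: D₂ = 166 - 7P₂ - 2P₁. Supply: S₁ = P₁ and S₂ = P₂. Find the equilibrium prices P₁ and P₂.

Market 1: 249 - 8P₁ - 2P₂ = P₁ → 9P₁ + 2P₂ = 249.
Market 2: 8P₂ + 2P₁ = 166.
Eliminating P₂: 8×(1) − 2×(2) gives 68P₁ = 1660, so P₁ = 415/17.
Back-substitute into (2): P₂ = (166 − 2×415/17) / 8 = 249/17.

P₁ = 415/17, P₂ = 249/17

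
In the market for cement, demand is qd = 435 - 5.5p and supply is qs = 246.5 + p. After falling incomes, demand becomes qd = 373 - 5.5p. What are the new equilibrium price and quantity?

Original equilibrium: p* = 29, q* = 275.5.
New equilibrium: 373 - 5.5p = 246.5 + p, so 126.5 = 6.5p and p' = 253/13; q' = 373 − 5.5(253/13) = 6915/26.

p' = 253/13, q' = 6915/26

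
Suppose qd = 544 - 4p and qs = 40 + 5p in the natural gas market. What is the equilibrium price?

p* = 56

Set qd = qs: 544 - 4p = 40 + 5p.
504 = 9p, so p* = 56.
q* = 544 − 4(56) = 320.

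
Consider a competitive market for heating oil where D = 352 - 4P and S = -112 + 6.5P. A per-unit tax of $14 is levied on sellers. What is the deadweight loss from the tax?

Pre-tax equilibrium: P* = 928/21, Q* = 3680/21.
Tax on sellers shifts supply to S = -112 + 6.5(P − 14) = -203 + 6.5P.
352 - 4P = -203 + 6.5P gives buyer price Pb = 370/7; sellers receive Ps = 370/7 − 14 = 272/7.
New quantity: Q = 352 − 4(370/7) = 984/7.
DWL = ½ × 14 × (3680/21 − 984/7) = 728/3.

Deadweight loss = 728/3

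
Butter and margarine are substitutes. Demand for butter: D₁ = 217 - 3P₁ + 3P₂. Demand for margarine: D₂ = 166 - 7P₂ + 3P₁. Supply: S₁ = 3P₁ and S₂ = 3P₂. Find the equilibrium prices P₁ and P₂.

P₁ = 2668/51, P₂ = 549/17

Market 1: 217 - 3P₁ + 3P₂ = 3P₁ → 6P₁ - 3P₂ = 217.
Market 2: 10P₂ - 3P₁ = 166.
Eliminating P₂: 10×(1) + 3×(2) gives 51P₁ = 2668, so P₁ = 2668/51.
Back-substitute into (2): P₂ = (166 + 3×2668/51) / 10 = 549/17.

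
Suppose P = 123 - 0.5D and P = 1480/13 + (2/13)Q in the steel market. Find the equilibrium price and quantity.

Set the two price expressions equal: 123 - 0.5Q = 1480/13 + (2/13)Q.
119/13 = (17/26)Q, so Q* = 14.
P* = 123 − (0.5)(14) = 116.

P* = 116, Q* = 14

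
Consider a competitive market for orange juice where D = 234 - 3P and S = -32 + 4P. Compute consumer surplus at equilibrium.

Consumer surplus = 2400

Equilibrium: 234 - 3P = -32 + 4P gives P* = 38, Q* = 120.
Demand choke price (D = 0): P = 78.
CS = ½(78 − 38)(120) = 2400.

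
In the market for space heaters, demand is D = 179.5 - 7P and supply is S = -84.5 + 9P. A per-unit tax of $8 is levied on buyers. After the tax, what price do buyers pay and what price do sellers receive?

Pre-tax equilibrium: P* = 16.5, Q* = 64.
Tax on buyers shifts demand to D = 179.5 − 7(P + 8) = 123.5 - 7P.
123.5 - 7P = -84.5 + 9P gives seller price Ps = 13; buyers pay Pb = 13 + 8 = 21.
New quantity: Q = 179.5 − 7(21) = 32.5.

Buyers pay $21, sellers receive $13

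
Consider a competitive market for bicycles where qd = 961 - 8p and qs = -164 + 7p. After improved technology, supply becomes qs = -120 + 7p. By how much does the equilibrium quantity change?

Original equilibrium: p* = 75, q* = 361.
New equilibrium: 961 - 8p = -120 + 7p, so 1081 = 15p and p' = 1081/15; q' = 961 − 8(1081/15) = 5767/15.
Change in quantity: 5767/15 − 361 = 352/15.

Δq = 352/15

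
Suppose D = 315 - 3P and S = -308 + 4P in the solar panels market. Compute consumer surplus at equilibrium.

Equilibrium: 315 - 3P = -308 + 4P gives P* = 89, Q* = 48.
Demand choke price (D = 0): P = 105.
CS = ½(105 − 89)(48) = 384.

Consumer surplus = 384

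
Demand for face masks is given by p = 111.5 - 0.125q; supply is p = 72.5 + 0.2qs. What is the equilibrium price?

Set the two price expressions equal: 111.5 - 0.125q = 72.5 + 0.2q.
39 = 0.325q, so q* = 120.
p* = 111.5 − (0.125)(120) = 96.5.

p* = 96.5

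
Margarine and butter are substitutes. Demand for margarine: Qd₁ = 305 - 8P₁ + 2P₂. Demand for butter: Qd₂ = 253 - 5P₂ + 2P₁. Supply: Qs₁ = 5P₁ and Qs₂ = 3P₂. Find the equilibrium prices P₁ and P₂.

P₁ = 29.46, P₂ = 38.99

Market 1: 305 - 8P₁ + 2P₂ = 5P₁ → 13P₁ - 2P₂ = 305.
Market 2: 8P₂ - 2P₁ = 253.
Eliminating P₂: 8×(1) + 2×(2) gives 100P₁ = 2946, so P₁ = 29.46.
Back-substitute into (2): P₂ = (253 + 2×29.46) / 8 = 38.99.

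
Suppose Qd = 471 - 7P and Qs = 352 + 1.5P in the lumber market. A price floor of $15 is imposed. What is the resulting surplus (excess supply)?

Equilibrium price would be P* = 14, so the floor at 15 binds.
At P = 15: Qd = 366, Qs = 374.5.
Surplus = 374.5 − 366 = 8.5.

Surplus = 8.5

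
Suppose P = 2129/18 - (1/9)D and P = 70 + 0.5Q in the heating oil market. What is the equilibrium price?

Set the two price expressions equal: 2129/18 - (1/9)Q = 70 + 0.5Q.
869/18 = (11/18)Q, so Q* = 79.
P* = 2129/18 − (1/9)(79) = 109.5.

P* = 109.5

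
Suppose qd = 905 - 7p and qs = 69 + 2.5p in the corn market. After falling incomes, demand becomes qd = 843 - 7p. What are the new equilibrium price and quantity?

Original equilibrium: p* = 88, q* = 289.
New equilibrium: 843 - 7p = 69 + 2.5p, so 774 = 9.5p and p' = 1548/19; q' = 843 − 7(1548/19) = 5181/19.

p' = 1548/19, q' = 5181/19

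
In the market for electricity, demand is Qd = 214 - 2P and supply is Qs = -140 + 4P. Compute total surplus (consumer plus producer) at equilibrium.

Equilibrium: 214 - 2P = -140 + 4P gives P* = 59, Q* = 96.
Demand choke price: P = 107; supply starts at P = 35.
CS = ½(107 − 59)(96) = 2304; PS = ½(59 − 35)(96) = 1152.

Total surplus = 3456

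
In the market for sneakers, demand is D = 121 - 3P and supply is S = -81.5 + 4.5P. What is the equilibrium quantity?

Set D = S: 121 - 3P = -81.5 + 4.5P.
202.5 = 7.5P, so P* = 27.
Q* = 121 − 3(27) = 40.

Q* = 40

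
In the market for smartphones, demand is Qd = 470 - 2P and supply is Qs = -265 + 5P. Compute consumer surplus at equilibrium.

Equilibrium: 470 - 2P = -265 + 5P gives P* = 105, Q* = 260.
Demand choke price (Qd = 0): P = 235.
CS = ½(235 − 105)(260) = 16900.

Consumer surplus = 16900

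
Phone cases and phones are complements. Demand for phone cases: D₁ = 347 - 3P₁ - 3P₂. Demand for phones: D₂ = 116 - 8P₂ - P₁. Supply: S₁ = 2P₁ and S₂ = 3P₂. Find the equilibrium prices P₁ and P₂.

Market 1: 347 - 3P₁ - 3P₂ = 2P₁ → 5P₁ + 3P₂ = 347.
Market 2: 11P₂ + P₁ = 116.
Eliminating P₂: 11×(1) − 3×(2) gives 52P₁ = 3469, so P₁ = 3469/52.
Back-substitute into (2): P₂ = (116 − 1×3469/52) / 11 = 233/52.

P₁ = 3469/52, P₂ = 233/52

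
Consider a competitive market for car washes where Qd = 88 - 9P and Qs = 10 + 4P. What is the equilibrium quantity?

Q* = 34

Set Qd = Qs: 88 - 9P = 10 + 4P.
78 = 13P, so P* = 6.
Q* = 88 − 9(6) = 34.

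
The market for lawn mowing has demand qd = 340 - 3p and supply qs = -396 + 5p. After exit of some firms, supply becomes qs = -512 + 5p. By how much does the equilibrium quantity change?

Original equilibrium: p* = 92, q* = 64.
New equilibrium: 340 - 3p = -512 + 5p, so 852 = 8p and p' = 106.5; q' = 340 − 3(106.5) = 20.5.
Change in quantity: 20.5 − 64 = -43.5.

Δq = -43.5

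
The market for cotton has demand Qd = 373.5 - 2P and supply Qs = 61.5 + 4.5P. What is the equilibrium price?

Set Qd = Qs: 373.5 - 2P = 61.5 + 4.5P.
312 = 6.5P, so P* = 48.
Q* = 373.5 − 2(48) = 277.5.

P* = 48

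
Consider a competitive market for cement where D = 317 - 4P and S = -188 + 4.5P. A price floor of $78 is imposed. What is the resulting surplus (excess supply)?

Equilibrium price would be P* = 1010/17, so the floor at 78 binds.
At P = 78: D = 5, S = 163.
Surplus = 163 − 5 = 158.

Surplus = 158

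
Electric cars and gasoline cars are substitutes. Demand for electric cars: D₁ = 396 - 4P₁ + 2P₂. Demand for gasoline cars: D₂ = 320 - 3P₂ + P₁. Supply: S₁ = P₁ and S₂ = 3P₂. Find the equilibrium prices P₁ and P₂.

Market 1: 396 - 4P₁ + 2P₂ = P₁ → 5P₁ - 2P₂ = 396.
Market 2: 6P₂ - P₁ = 320.
Eliminating P₂: 6×(1) + 2×(2) gives 28P₁ = 3016, so P₁ = 754/7.
Back-substitute into (2): P₂ = (320 + 1×754/7) / 6 = 499/7.

P₁ = 754/7, P₂ = 499/7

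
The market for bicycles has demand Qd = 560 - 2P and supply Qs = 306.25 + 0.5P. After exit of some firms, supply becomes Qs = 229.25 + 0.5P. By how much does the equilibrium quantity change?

Original equilibrium: P* = 101.5, Q* = 357.
New equilibrium: 560 - 2P = 229.25 + 0.5P, so 330.75 = 2.5P and P' = 132.3; Q' = 560 − 2(132.3) = 295.4.
Change in quantity: 295.4 − 357 = -61.6.

ΔQ = -61.6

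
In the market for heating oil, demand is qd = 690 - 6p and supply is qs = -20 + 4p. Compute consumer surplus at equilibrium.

Equilibrium: 690 - 6p = -20 + 4p gives p* = 71, q* = 264.
Demand choke price (qd = 0): p = 115.
CS = ½(115 − 71)(264) = 5808.

Consumer surplus = 5808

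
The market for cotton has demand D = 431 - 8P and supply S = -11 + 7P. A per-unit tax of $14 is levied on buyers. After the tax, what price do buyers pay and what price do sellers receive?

Pre-tax equilibrium: P* = 442/15, Q* = 2929/15.
Tax on buyers shifts demand to D = 431 − 8(P + 14) = 319 - 8P.
319 - 8P = -11 + 7P gives seller price Ps = 22; buyers pay Pb = 22 + 14 = 36.
New quantity: Q = 431 − 8(36) = 143.

Buyers pay $36, sellers receive $22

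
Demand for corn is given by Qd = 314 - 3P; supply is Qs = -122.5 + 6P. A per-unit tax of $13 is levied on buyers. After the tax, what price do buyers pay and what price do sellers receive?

Pre-tax equilibrium: P* = 48.5, Q* = 168.5.
Tax on buyers shifts demand to Qd = 314 − 3(P + 13) = 275 - 3P.
275 - 3P = -122.5 + 6P gives seller price Ps = 265/6; buyers pay Pb = 265/6 + 13 = 343/6.
New quantity: Q = 314 − 3(343/6) = 142.5.

Buyers pay 343/6, sellers receive 265/6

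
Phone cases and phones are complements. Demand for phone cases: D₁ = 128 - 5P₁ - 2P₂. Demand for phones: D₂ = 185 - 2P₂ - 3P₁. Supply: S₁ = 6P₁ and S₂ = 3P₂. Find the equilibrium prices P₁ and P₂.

P₁ = 270/49, P₂ = 1651/49

Market 1: 128 - 5P₁ - 2P₂ = 6P₁ → 11P₁ + 2P₂ = 128.
Market 2: 5P₂ + 3P₁ = 185.
Eliminating P₂: 5×(1) − 2×(2) gives 49P₁ = 270, so P₁ = 270/49.
Back-substitute into (2): P₂ = (185 − 3×270/49) / 5 = 1651/49.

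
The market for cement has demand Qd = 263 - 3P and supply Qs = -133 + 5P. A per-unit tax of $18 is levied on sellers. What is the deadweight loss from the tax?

Deadweight loss = 303.75

Pre-tax equilibrium: P* = 49.5, Q* = 114.5.
Tax on sellers shifts supply to Qs = -133 + 5(P − 18) = -223 + 5P.
263 - 3P = -223 + 5P gives buyer price Pb = 60.75; sellers receive Ps = 60.75 − 18 = 42.75.
New quantity: Q = 263 − 3(60.75) = 80.75.
DWL = ½ × 18 × (114.5 − 80.75) = 303.75.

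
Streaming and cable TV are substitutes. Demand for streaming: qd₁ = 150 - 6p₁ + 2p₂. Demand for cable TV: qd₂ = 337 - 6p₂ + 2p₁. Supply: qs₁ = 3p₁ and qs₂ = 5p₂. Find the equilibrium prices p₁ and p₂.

p₁ = 2324/95, p₂ = 3333/95

Market 1: 150 - 6p₁ + 2p₂ = 3p₁ → 9p₁ - 2p₂ = 150.
Market 2: 11p₂ - 2p₁ = 337.
Eliminating p₂: 11×(1) + 2×(2) gives 95p₁ = 2324, so p₁ = 2324/95.
Back-substitute into (2): p₂ = (337 + 2×2324/95) / 11 = 3333/95.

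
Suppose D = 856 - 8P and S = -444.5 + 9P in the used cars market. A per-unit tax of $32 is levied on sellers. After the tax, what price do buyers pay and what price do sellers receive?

Pre-tax equilibrium: P* = 76.5, Q* = 244.
Tax on sellers shifts supply to S = -444.5 + 9(P − 32) = -732.5 + 9P.
856 - 8P = -732.5 + 9P gives buyer price Pb = 3177/34; sellers receive Ps = 3177/34 − 32 = 2089/34.
New quantity: Q = 856 − 8(3177/34) = 1844/17.

Buyers pay 3177/34, sellers receive 2089/34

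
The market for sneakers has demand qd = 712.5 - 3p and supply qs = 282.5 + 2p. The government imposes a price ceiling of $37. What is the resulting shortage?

Equilibrium price would be p* = 86, so the ceiling at 37 binds.
At p = 37: qd = 712.5 − 3(37) = 601.5, qs = 282.5 + 2(37) = 356.5.
Shortage = 601.5 − 356.5 = 245.

Shortage = 245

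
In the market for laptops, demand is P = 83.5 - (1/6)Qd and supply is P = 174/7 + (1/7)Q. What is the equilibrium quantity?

Q* = 2463/13

Set the two price expressions equal: 83.5 - (1/6)Q = 174/7 + (1/7)Q.
821/14 = (13/42)Q, so Q* = 2463/13.
P* = 83.5 − (1/6)(2463/13) = 675/13.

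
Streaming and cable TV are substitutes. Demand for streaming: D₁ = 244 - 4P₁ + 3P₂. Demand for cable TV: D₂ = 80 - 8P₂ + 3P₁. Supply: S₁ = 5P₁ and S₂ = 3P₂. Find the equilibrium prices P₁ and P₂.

P₁ = 1462/45, P₂ = 242/15

Market 1: 244 - 4P₁ + 3P₂ = 5P₁ → 9P₁ - 3P₂ = 244.
Market 2: 11P₂ - 3P₁ = 80.
Eliminating P₂: 11×(1) + 3×(2) gives 90P₁ = 2924, so P₁ = 1462/45.
Back-substitute into (2): P₂ = (80 + 3×1462/45) / 11 = 242/15.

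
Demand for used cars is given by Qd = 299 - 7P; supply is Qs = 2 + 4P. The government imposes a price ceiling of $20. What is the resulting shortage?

Equilibrium price would be P* = 27, so the ceiling at 20 binds.
At P = 20: Qd = 299 − 7(20) = 159, Qs = 2 + 4(20) = 82.
Shortage = 159 − 82 = 77.

Shortage = 77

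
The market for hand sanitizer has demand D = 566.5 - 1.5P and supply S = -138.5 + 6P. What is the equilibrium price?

P* = 94

Set D = S: 566.5 - 1.5P = -138.5 + 6P.
705 = 7.5P, so P* = 94.
Q* = 566.5 − 1.5(94) = 425.5.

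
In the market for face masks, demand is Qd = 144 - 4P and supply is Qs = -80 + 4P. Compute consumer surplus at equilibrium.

Equilibrium: 144 - 4P = -80 + 4P gives P* = 28, Q* = 32.
Demand choke price (Qd = 0): P = 36.
CS = ½(36 − 28)(32) = 128.

Consumer surplus = 128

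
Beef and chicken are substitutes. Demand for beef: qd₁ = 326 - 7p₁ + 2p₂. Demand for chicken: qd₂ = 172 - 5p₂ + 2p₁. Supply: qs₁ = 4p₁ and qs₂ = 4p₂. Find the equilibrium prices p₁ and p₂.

p₁ = 3278/95, p₂ = 2544/95

Market 1: 326 - 7p₁ + 2p₂ = 4p₁ → 11p₁ - 2p₂ = 326.
Market 2: 9p₂ - 2p₁ = 172.
Eliminating p₂: 9×(1) + 2×(2) gives 95p₁ = 3278, so p₁ = 3278/95.
Back-substitute into (2): p₂ = (172 + 2×3278/95) / 9 = 2544/95.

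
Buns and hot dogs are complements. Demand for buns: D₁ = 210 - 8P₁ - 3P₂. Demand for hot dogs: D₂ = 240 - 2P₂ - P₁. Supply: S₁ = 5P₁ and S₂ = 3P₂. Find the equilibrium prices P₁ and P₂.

P₁ = 165/31, P₂ = 1455/31

Market 1: 210 - 8P₁ - 3P₂ = 5P₁ → 13P₁ + 3P₂ = 210.
Market 2: 5P₂ + P₁ = 240.
Eliminating P₂: 5×(1) − 3×(2) gives 62P₁ = 330, so P₁ = 165/31.
Back-substitute into (2): P₂ = (240 − 1×165/31) / 5 = 1455/31.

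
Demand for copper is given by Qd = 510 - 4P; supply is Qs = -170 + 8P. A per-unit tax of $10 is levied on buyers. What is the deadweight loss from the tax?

Deadweight loss = 400/3

Pre-tax equilibrium: P* = 170/3, Q* = 850/3.
Tax on buyers shifts demand to Qd = 510 − 4(P + 10) = 470 - 4P.
470 - 4P = -170 + 8P gives seller price Ps = 160/3; buyers pay Pb = 160/3 + 10 = 190/3.
New quantity: Q = 510 − 4(190/3) = 770/3.
DWL = ½ × 10 × (850/3 − 770/3) = 400/3.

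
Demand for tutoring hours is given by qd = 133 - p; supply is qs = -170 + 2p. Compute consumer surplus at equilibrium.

Equilibrium: 133 - p = -170 + 2p gives p* = 101, q* = 32.
Demand choke price (qd = 0): p = 133.
CS = ½(133 − 101)(32) = 512.

Consumer surplus = 512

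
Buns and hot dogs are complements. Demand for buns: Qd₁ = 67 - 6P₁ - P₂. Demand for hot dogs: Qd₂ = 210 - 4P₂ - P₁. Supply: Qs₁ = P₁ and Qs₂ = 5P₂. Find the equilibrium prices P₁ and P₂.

P₁ = 393/62, P₂ = 1403/62

Market 1: 67 - 6P₁ - P₂ = P₁ → 7P₁ + P₂ = 67.
Market 2: 9P₂ + P₁ = 210.
Eliminating P₂: 9×(1) − 1×(2) gives 62P₁ = 393, so P₁ = 393/62.
Back-substitute into (2): P₂ = (210 − 1×393/62) / 9 = 1403/62.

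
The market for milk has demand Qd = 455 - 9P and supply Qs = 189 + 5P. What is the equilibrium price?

Set Qd = Qs: 455 - 9P = 189 + 5P.
266 = 14P, so P* = 19.
Q* = 455 − 9(19) = 284.

P* = 19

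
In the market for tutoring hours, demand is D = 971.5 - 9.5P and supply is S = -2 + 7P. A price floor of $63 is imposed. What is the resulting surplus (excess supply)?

Surplus = 66

Equilibrium price would be P* = 59, so the floor at 63 binds.
At P = 63: D = 373, S = 439.
Surplus = 439 − 373 = 66.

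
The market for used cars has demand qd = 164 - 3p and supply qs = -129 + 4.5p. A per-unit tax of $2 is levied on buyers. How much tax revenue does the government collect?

Pre-tax equilibrium: p* = 586/15, q* = 46.8.
Tax on buyers shifts demand to qd = 164 − 3(p + 2) = 158 - 3p.
158 - 3p = -129 + 4.5p gives seller price ps = 574/15; buyers pay pb = 574/15 + 2 = 604/15.
New quantity: q = 164 − 3(604/15) = 43.2.
Revenue = 2 × 43.2 = 86.4.

Tax revenue = 86.4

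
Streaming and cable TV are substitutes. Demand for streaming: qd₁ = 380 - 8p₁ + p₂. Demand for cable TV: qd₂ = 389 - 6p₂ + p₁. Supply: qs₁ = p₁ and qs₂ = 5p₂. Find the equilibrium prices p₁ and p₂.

Market 1: 380 - 8p₁ + p₂ = p₁ → 9p₁ - p₂ = 380.
Market 2: 11p₂ - p₁ = 389.
Eliminating p₂: 11×(1) + 1×(2) gives 98p₁ = 4569, so p₁ = 4569/98.
Back-substitute into (2): p₂ = (389 + 1×4569/98) / 11 = 3881/98.

p₁ = 4569/98, p₂ = 3881/98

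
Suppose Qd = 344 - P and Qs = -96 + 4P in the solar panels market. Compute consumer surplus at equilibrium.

Consumer surplus = 32768

Equilibrium: 344 - P = -96 + 4P gives P* = 88, Q* = 256.
Demand choke price (Qd = 0): P = 344.
CS = ½(344 − 88)(256) = 32768.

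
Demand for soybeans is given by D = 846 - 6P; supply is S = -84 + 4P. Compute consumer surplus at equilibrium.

Consumer surplus = 6912

Equilibrium: 846 - 6P = -84 + 4P gives P* = 93, Q* = 288.
Demand choke price (D = 0): P = 141.
CS = ½(141 − 93)(288) = 6912.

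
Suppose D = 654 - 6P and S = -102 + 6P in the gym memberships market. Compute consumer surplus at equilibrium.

Consumer surplus = 6348

Equilibrium: 654 - 6P = -102 + 6P gives P* = 63, Q* = 276.
Demand choke price (D = 0): P = 109.
CS = ½(109 − 63)(276) = 6348.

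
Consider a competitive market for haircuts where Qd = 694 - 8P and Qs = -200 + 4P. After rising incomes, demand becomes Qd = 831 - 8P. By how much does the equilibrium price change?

Original equilibrium: P* = 74.5, Q* = 98.
New equilibrium: 831 - 8P = -200 + 4P, so 1031 = 12P and P' = 1031/12; Q' = 831 − 8(1031/12) = 431/3.
Change in price: 1031/12 − 74.5 = 137/12.

ΔP = 137/12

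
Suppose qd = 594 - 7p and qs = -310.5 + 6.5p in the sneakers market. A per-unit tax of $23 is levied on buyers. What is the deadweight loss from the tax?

Pre-tax equilibrium: p* = 67, q* = 125.
Tax on buyers shifts demand to qd = 594 − 7(p + 23) = 433 - 7p.
433 - 7p = -310.5 + 6.5p gives seller price ps = 1487/27; buyers pay pb = 1487/27 + 23 = 2108/27.
New quantity: q = 594 − 7(2108/27) = 1282/27.
DWL = ½ × 23 × (125 − 1282/27) = 48139/54.

Deadweight loss = 48139/54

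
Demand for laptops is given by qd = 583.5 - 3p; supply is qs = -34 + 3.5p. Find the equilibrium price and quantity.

p* = 95, q* = 298.5

Set qd = qs: 583.5 - 3p = -34 + 3.5p.
617.5 = 6.5p, so p* = 95.
q* = 583.5 − 3(95) = 298.5.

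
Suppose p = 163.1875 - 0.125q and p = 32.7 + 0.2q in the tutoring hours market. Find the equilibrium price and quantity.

p* = 113, q* = 401.5

Set the two price expressions equal: 163.1875 - 0.125q = 32.7 + 0.2q.
130.4875 = 0.325q, so q* = 401.5.
p* = 163.1875 − (0.125)(401.5) = 113.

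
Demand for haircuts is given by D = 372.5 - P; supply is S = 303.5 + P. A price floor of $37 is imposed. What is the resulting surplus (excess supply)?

Equilibrium price would be P* = 34.5, so the floor at 37 binds.
At P = 37: D = 335.5, S = 340.5.
Surplus = 340.5 − 335.5 = 5.

Surplus = 5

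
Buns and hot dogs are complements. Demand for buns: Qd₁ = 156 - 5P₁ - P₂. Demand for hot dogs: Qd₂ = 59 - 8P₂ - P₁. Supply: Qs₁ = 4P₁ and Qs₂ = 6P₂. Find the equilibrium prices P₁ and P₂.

P₁ = 17, P₂ = 3

Market 1: 156 - 5P₁ - P₂ = 4P₁ → 9P₁ + P₂ = 156.
Market 2: 14P₂ + P₁ = 59.
Eliminating P₂: 14×(1) − 1×(2) gives 125P₁ = 2125, so P₁ = 17.
Back-substitute into (2): P₂ = (59 − 1×17) / 14 = 3.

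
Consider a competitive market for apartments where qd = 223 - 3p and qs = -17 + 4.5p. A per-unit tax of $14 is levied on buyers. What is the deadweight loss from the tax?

Deadweight loss = 176.4

Pre-tax equilibrium: p* = 32, q* = 127.
Tax on buyers shifts demand to qd = 223 − 3(p + 14) = 181 - 3p.
181 - 3p = -17 + 4.5p gives seller price ps = 26.4; buyers pay pb = 26.4 + 14 = 40.4.
New quantity: q = 223 − 3(40.4) = 101.8.
DWL = ½ × 14 × (127 − 101.8) = 176.4.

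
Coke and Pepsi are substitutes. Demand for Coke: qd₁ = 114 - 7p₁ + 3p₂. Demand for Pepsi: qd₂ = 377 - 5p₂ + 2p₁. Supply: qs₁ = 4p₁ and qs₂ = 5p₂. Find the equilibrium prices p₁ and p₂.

p₁ = 2271/104, p₂ = 4375/104

Market 1: 114 - 7p₁ + 3p₂ = 4p₁ → 11p₁ - 3p₂ = 114.
Market 2: 10p₂ - 2p₁ = 377.
Eliminating p₂: 10×(1) + 3×(2) gives 104p₁ = 2271, so p₁ = 2271/104.
Back-substitute into (2): p₂ = (377 + 2×2271/104) / 10 = 4375/104.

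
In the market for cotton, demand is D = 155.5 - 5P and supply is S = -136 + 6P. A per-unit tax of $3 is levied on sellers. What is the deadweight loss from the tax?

Deadweight loss = 135/11

Pre-tax equilibrium: P* = 26.5, Q* = 23.
Tax on sellers shifts supply to S = -136 + 6(P − 3) = -154 + 6P.
155.5 - 5P = -154 + 6P gives buyer price Pb = 619/22; sellers receive Ps = 619/22 − 3 = 553/22.
New quantity: Q = 155.5 − 5(619/22) = 163/11.
DWL = ½ × 3 × (23 − 163/11) = 135/11.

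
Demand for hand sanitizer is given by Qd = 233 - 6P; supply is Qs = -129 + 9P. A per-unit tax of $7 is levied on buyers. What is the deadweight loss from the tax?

Deadweight loss = 88.2

Pre-tax equilibrium: P* = 362/15, Q* = 88.2.
Tax on buyers shifts demand to Qd = 233 − 6(P + 7) = 191 - 6P.
191 - 6P = -129 + 9P gives seller price Ps = 64/3; buyers pay Pb = 64/3 + 7 = 85/3.
New quantity: Q = 233 − 6(85/3) = 63.
DWL = ½ × 7 × (88.2 − 63) = 88.2.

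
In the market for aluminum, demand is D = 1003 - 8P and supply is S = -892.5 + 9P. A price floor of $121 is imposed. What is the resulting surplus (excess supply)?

Surplus = 161.5

Equilibrium price would be P* = 111.5, so the floor at 121 binds.
At P = 121: D = 35, S = 196.5.
Surplus = 196.5 − 35 = 161.5.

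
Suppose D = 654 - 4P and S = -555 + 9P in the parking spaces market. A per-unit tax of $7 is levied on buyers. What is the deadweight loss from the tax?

Pre-tax equilibrium: P* = 93, Q* = 282.
Tax on buyers shifts demand to D = 654 − 4(P + 7) = 626 - 4P.
626 - 4P = -555 + 9P gives seller price Ps = 1181/13; buyers pay Pb = 1181/13 + 7 = 1272/13.
New quantity: Q = 654 − 4(1272/13) = 3414/13.
DWL = ½ × 7 × (282 − 3414/13) = 882/13.

Deadweight loss = 882/13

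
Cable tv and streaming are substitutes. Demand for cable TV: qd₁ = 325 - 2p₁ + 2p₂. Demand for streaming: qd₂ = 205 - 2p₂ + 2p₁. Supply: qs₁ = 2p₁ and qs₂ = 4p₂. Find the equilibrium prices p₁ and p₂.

p₁ = 118, p₂ = 73.5

Market 1: 325 - 2p₁ + 2p₂ = 2p₁ → 4p₁ - 2p₂ = 325.
Market 2: 6p₂ - 2p₁ = 205.
Eliminating p₂: 6×(1) + 2×(2) gives 20p₁ = 2360, so p₁ = 118.
Back-substitute into (2): p₂ = (205 + 2×118) / 6 = 73.5.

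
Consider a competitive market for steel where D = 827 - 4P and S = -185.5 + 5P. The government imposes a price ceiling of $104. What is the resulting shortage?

Equilibrium price would be P* = 112.5, so the ceiling at 104 binds.
At P = 104: D = 827 − 4(104) = 411, S = -185.5 + 5(104) = 334.5.
Shortage = 411 − 334.5 = 76.5.

Shortage = 76.5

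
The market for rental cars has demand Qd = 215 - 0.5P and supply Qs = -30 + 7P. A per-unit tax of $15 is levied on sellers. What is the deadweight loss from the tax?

Pre-tax equilibrium: P* = 98/3, Q* = 596/3.
Tax on sellers shifts supply to Qs = -30 + 7(P − 15) = -135 + 7P.
215 - 0.5P = -135 + 7P gives buyer price Pb = 140/3; sellers receive Ps = 140/3 − 15 = 95/3.
New quantity: Q = 215 − 0.5(140/3) = 575/3.
DWL = ½ × 15 × (596/3 − 575/3) = 52.5.

Deadweight loss = 52.5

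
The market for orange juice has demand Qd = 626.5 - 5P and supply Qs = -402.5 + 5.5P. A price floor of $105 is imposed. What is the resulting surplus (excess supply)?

Surplus = 73.5

Equilibrium price would be P* = 98, so the floor at 105 binds.
At P = 105: Qd = 101.5, Qs = 175.
Surplus = 175 − 101.5 = 73.5.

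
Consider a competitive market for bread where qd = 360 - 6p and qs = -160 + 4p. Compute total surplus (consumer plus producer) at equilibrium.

Total surplus = 480

Equilibrium: 360 - 6p = -160 + 4p gives p* = 52, q* = 48.
Demand choke price: p = 60; supply starts at p = 40.
CS = ½(60 − 52)(48) = 192; PS = ½(52 − 40)(48) = 288.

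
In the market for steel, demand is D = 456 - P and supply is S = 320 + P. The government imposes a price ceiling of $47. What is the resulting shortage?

Shortage = 42

Equilibrium price would be P* = 68, so the ceiling at 47 binds.
At P = 47: D = 456 − 1(47) = 409, S = 320 + 1(47) = 367.
Shortage = 409 − 367 = 42.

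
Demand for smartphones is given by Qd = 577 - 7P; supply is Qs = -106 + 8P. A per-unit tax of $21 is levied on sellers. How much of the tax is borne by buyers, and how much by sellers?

Pre-tax equilibrium: P* = 683/15, Q* = 3874/15.
Tax on sellers shifts supply to Qs = -106 + 8(P − 21) = -274 + 8P.
577 - 7P = -274 + 8P gives buyer price Pb = 851/15; sellers receive Ps = 851/15 − 21 = 536/15.
New quantity: Q = 577 − 7(851/15) = 2698/15.
Buyer burden = 851/15 − 683/15 = 11.2; seller burden = 683/15 − 536/15 = 9.8.

Buyers bear $11.2, sellers bear $9.8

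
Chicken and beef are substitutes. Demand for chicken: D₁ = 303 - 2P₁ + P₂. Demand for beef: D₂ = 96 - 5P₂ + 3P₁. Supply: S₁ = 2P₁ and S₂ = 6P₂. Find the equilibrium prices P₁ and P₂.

P₁ = 3429/41, P₂ = 1293/41

Market 1: 303 - 2P₁ + P₂ = 2P₁ → 4P₁ - P₂ = 303.
Market 2: 11P₂ - 3P₁ = 96.
Eliminating P₂: 11×(1) + 1×(2) gives 41P₁ = 3429, so P₁ = 3429/41.
Back-substitute into (2): P₂ = (96 + 3×3429/41) / 11 = 1293/41.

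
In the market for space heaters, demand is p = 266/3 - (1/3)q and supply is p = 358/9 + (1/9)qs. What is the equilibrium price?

p* = 52

Set the two price expressions equal: 266/3 - (1/3)q = 358/9 + (1/9)q.
440/9 = (4/9)q, so q* = 110.
p* = 266/3 − (1/3)(110) = 52.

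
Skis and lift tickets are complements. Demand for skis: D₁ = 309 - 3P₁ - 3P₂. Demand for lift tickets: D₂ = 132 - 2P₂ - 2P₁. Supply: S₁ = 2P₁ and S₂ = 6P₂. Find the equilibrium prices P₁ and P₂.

P₁ = 1038/17, P₂ = 21/17

Market 1: 309 - 3P₁ - 3P₂ = 2P₁ → 5P₁ + 3P₂ = 309.
Market 2: 8P₂ + 2P₁ = 132.
Eliminating P₂: 8×(1) − 3×(2) gives 34P₁ = 2076, so P₁ = 1038/17.
Back-substitute into (2): P₂ = (132 − 2×1038/17) / 8 = 21/17.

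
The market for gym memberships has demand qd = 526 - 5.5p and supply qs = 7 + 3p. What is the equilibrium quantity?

q* = 3233/17

Set qd = qs: 526 - 5.5p = 7 + 3p.
519 = 8.5p, so p* = 1038/17.
q* = 526 − 5.5(1038/17) = 3233/17.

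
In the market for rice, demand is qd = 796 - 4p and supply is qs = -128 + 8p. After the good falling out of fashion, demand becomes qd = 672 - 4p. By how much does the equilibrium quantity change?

Original equilibrium: p* = 77, q* = 488.
New equilibrium: 672 - 4p = -128 + 8p, so 800 = 12p and p' = 200/3; q' = 672 − 4(200/3) = 1216/3.
Change in quantity: 1216/3 − 488 = -248/3.

Δq = -248/3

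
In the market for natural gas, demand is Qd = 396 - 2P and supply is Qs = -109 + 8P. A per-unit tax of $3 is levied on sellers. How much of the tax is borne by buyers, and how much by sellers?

Buyers bear $2.4, sellers bear $0.6

Pre-tax equilibrium: P* = 50.5, Q* = 295.
Tax on sellers shifts supply to Qs = -109 + 8(P − 3) = -133 + 8P.
396 - 2P = -133 + 8P gives buyer price Pb = 52.9; sellers receive Ps = 52.9 − 3 = 49.9.
New quantity: Q = 396 − 2(52.9) = 290.2.
Buyer burden = 52.9 − 50.5 = 2.4; seller burden = 50.5 − 49.9 = 0.6.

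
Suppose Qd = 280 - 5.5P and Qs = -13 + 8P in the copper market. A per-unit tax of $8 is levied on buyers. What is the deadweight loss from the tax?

Deadweight loss = 2816/27

Pre-tax equilibrium: P* = 586/27, Q* = 4337/27.
Tax on buyers shifts demand to Qd = 280 − 5.5(P + 8) = 236 - 5.5P.
236 - 5.5P = -13 + 8P gives seller price Ps = 166/9; buyers pay Pb = 166/9 + 8 = 238/9.
New quantity: Q = 280 − 5.5(238/9) = 1211/9.
DWL = ½ × 8 × (4337/27 − 1211/9) = 2816/27.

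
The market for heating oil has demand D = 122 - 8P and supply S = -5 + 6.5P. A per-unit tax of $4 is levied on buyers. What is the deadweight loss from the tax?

Deadweight loss = 832/29

Pre-tax equilibrium: P* = 254/29, Q* = 1506/29.
Tax on buyers shifts demand to D = 122 − 8(P + 4) = 90 - 8P.
90 - 8P = -5 + 6.5P gives seller price Ps = 190/29; buyers pay Pb = 190/29 + 4 = 306/29.
New quantity: Q = 122 − 8(306/29) = 1090/29.
DWL = ½ × 4 × (1506/29 − 1090/29) = 832/29.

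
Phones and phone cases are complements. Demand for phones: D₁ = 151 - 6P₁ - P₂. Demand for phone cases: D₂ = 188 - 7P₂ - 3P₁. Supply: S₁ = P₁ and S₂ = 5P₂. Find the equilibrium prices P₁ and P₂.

Market 1: 151 - 6P₁ - P₂ = P₁ → 7P₁ + P₂ = 151.
Market 2: 12P₂ + 3P₁ = 188.
Eliminating P₂: 12×(1) − 1×(2) gives 81P₁ = 1624, so P₁ = 1624/81.
Back-substitute into (2): P₂ = (188 − 3×1624/81) / 12 = 863/81.

P₁ = 1624/81, P₂ = 863/81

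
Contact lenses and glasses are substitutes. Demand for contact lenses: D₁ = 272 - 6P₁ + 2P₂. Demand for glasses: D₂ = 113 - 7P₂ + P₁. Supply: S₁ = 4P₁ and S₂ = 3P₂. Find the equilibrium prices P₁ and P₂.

Market 1: 272 - 6P₁ + 2P₂ = 4P₁ → 10P₁ - 2P₂ = 272.
Market 2: 10P₂ - P₁ = 113.
Eliminating P₂: 10×(1) + 2×(2) gives 98P₁ = 2946, so P₁ = 1473/49.
Back-substitute into (2): P₂ = (113 + 1×1473/49) / 10 = 701/49.

P₁ = 1473/49, P₂ = 701/49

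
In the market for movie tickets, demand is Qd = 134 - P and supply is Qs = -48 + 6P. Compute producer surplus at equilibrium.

Producer surplus = 972

Equilibrium: 134 - P = -48 + 6P gives P* = 26, Q* = 108.
Supply starts at P = 8 (where Qs = 0).
PS = ½(26 − 8)(108) = 972.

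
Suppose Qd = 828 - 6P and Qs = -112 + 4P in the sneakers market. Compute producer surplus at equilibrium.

Equilibrium: 828 - 6P = -112 + 4P gives P* = 94, Q* = 264.
Supply starts at P = 28 (where Qs = 0).
PS = ½(94 − 28)(264) = 8712.

Producer surplus = 8712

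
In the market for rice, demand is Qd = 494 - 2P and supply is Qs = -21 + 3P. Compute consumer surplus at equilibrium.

Consumer surplus = 20736

Equilibrium: 494 - 2P = -21 + 3P gives P* = 103, Q* = 288.
Demand choke price (Qd = 0): P = 247.
CS = ½(247 − 103)(288) = 20736.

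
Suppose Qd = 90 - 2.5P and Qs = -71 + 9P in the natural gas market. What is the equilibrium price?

P* = 14

Set Qd = Qs: 90 - 2.5P = -71 + 9P.
161 = 11.5P, so P* = 14.
Q* = 90 − 2.5(14) = 55.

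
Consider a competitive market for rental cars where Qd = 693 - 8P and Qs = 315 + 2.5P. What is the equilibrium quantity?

Q* = 405

Set Qd = Qs: 693 - 8P = 315 + 2.5P.
378 = 10.5P, so P* = 36.
Q* = 693 − 8(36) = 405.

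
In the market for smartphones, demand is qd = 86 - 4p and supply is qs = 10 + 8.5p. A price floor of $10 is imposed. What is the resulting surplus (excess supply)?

Surplus = 49

Equilibrium price would be p* = 6.08, so the floor at 10 binds.
At p = 10: qd = 46, qs = 95.
Surplus = 95 − 46 = 49.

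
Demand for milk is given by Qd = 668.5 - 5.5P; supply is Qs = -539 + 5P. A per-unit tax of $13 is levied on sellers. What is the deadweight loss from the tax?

Pre-tax equilibrium: P* = 115, Q* = 36.
Tax on sellers shifts supply to Qs = -539 + 5(P − 13) = -604 + 5P.
668.5 - 5.5P = -604 + 5P gives buyer price Pb = 2545/21; sellers receive Ps = 2545/21 − 13 = 2272/21.
New quantity: Q = 668.5 − 5.5(2545/21) = 41/21.
DWL = ½ × 13 × (36 − 41/21) = 9295/42.

Deadweight loss = 9295/42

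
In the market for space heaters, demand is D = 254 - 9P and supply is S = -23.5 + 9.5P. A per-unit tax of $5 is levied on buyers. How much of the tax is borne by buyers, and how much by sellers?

Buyers bear 95/37, sellers bear 90/37

Pre-tax equilibrium: P* = 15, Q* = 119.
Tax on buyers shifts demand to D = 254 − 9(P + 5) = 209 - 9P.
209 - 9P = -23.5 + 9.5P gives seller price Ps = 465/37; buyers pay Pb = 465/37 + 5 = 650/37.
New quantity: Q = 254 − 9(650/37) = 3548/37.
Buyer burden = 650/37 − 15 = 95/37; seller burden = 15 − 465/37 = 90/37.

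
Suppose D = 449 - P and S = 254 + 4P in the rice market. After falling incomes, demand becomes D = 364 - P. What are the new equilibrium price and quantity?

Original equilibrium: P* = 39, Q* = 410.
New equilibrium: 364 - P = 254 + 4P, so 110 = 5P and P' = 22; Q' = 364 − 1(22) = 342.

P' = 22, Q' = 342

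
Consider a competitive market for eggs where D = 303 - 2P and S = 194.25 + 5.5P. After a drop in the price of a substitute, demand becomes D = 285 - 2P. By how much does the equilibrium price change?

ΔP = -2.4

Original equilibrium: P* = 14.5, Q* = 274.
New equilibrium: 285 - 2P = 194.25 + 5.5P, so 90.75 = 7.5P and P' = 12.1; Q' = 285 − 2(12.1) = 260.8.
Change in price: 12.1 − 14.5 = -2.4.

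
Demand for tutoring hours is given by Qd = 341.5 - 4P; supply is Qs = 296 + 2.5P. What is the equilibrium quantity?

Q* = 313.5

Set Qd = Qs: 341.5 - 4P = 296 + 2.5P.
45.5 = 6.5P, so P* = 7.
Q* = 341.5 − 4(7) = 313.5.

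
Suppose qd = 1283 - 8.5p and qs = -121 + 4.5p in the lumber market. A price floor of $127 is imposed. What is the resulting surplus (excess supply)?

Equilibrium price would be p* = 108, so the floor at 127 binds.
At p = 127: qd = 203.5, qs = 450.5.
Surplus = 450.5 − 203.5 = 247.

Surplus = 247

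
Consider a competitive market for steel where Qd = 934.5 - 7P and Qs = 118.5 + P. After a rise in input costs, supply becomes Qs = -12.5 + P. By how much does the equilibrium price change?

Original equilibrium: P* = 102, Q* = 220.5.
New equilibrium: 934.5 - 7P = -12.5 + P, so 947 = 8P and P' = 118.375; Q' = 934.5 − 7(118.375) = 105.875.
Change in price: 118.375 − 102 = 16.375.

ΔP = 16.375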